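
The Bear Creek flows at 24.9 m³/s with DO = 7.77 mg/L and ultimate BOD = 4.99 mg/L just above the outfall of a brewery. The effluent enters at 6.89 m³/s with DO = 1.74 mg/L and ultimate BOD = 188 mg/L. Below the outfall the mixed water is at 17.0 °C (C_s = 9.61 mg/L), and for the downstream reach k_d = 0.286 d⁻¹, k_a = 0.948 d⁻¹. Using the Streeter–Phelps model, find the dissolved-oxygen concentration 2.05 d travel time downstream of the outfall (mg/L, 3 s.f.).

Mixed DO = (24.9×7.77 + 6.89×1.74)/(24.9+6.89) = 205.5/31.79 = 6.463 mg/L.
Mixed L₀ = (24.9×4.99 + 6.89×188)/(31.79) = 1420/31.79 = 44.65 mg/L.
Initial deficit D₀ = C_s − DO₀ = 9.61 − 6.463 = 3.147 mg/L.
D(2.05) = [0.286×44.65/(0.948−0.286)](e^(−0.286×2.05) − e^(−0.948×2.05)) + 3.147 e^(−0.948×2.05)
= 19.29 × (0.5564 − 0.1432) + 3.147 × 0.1432 = 8.421 mg/L.
DO = 9.61 − 8.421 = 1.189 mg/L.

DO ≈ 1.19 mg/L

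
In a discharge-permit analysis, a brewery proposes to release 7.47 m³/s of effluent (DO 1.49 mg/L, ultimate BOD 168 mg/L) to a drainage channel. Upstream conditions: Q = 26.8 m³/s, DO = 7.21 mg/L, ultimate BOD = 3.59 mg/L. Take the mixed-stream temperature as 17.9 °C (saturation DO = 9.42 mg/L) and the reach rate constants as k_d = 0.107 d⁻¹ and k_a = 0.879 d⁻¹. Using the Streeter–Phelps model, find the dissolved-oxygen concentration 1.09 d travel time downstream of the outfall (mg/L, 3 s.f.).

Mixed DO = (26.8×7.21 + 7.47×1.49)/(26.8+7.47) = 204.4/34.27 = 5.963 mg/L.
Mixed L₀ = (26.8×3.59 + 7.47×168)/(34.27) = 1351/34.27 = 39.43 mg/L.
Initial deficit D₀ = C_s − DO₀ = 9.42 − 5.963 = 3.457 mg/L.
D(1.09) = [0.107×39.43/(0.879−0.107)](e^(−0.107×1.09) − e^(−0.879×1.09)) + 3.457 e^(−0.879×1.09)
= 5.465 × (0.8899 − 0.3836) + 3.457 × 0.3836 = 4.093 mg/L.
DO = 9.42 − 4.093 = 5.327 mg/L.

DO ≈ 5.33 mg/L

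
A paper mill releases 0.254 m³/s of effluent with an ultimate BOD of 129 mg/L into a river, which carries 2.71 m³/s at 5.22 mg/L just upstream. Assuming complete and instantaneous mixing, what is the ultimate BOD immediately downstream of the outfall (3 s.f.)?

Flow-weighted mixing: C = (Q_r C_r + Q_w C_w)/(Q_r + Q_w)
= (2.71×5.22 + 0.254×129)/(2.71 + 0.254) = 46.91/2.964 = 15.83 mg/L.

15.8 mg/L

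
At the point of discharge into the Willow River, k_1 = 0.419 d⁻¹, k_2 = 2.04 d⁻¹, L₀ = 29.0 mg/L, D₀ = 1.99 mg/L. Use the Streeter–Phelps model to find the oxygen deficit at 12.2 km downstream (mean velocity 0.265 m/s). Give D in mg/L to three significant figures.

Travel time t = x/v = 12.2 km / (0.265 m/s) = 12200 m / 0.265 m/s = 46040 s = 0.5328 d.
k_1 L₀/(k_2−k_1) = 0.419×29.0/(2.04−0.419) = 12.15/1.621 = 7.496 mg/L.
e^(−k_1 t) = e^(−0.419×0.5328) = 0.7999; e^(−k_2 t) = e^(−2.04×0.5328) = 0.3372.
D = 7.496 × (0.7999 − 0.3372) + 1.99 × 0.3372 = 3.468 + 0.6711 = 4.139 mg/L.

D ≈ 4.14 mg/L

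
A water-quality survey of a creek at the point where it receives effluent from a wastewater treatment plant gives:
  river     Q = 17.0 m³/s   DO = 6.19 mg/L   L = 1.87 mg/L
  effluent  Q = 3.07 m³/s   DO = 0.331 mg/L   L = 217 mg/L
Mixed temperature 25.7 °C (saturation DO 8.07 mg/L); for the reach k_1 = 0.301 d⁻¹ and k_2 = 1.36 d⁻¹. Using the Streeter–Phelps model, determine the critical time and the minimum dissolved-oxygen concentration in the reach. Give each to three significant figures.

Mixed DO = (17.0×6.19 + 3.07×0.331)/(17.0+3.07) = 106.2/20.07 = 5.294 mg/L.
Mixed L₀ = (17.0×1.87 + 3.07×217)/(20.07) = 698.0/20.07 = 34.78 mg/L.
Initial deficit D₀ = C_s − DO₀ = 8.07 − 5.294 = 2.776 mg/L.
t_c = (1/1.059) ln[(1.36/0.301)(1 − 2.776×1.059/(0.301×34.78))] = 0.9443 × ln(3.249) = 1.113 d.
D_c = (0.301/1.36) × 34.78 × e^(−0.301×1.113) = 0.2213 × 34.78 × 0.7154 = 5.506 mg/L.
Minimum DO = 8.07 − 5.506 = 2.564 mg/L.

t_c ≈ 1.11 d; minimum DO ≈ 2.56 mg/L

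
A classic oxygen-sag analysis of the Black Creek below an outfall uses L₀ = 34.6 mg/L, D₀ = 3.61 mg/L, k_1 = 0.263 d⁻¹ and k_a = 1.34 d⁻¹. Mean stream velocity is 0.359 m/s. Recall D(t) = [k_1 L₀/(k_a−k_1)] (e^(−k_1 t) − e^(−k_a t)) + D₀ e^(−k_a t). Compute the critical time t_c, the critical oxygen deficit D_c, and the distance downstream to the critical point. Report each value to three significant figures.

t_c ≈ 0.994 d; D_c ≈ 5.23 mg/L; x_c ≈ 30.8 km

At the critical point dD/dt = 0, so k_1 L₀ e^(−k_1 t) = k_a D. Substituting D(t) from the Streeter–Phelps equation and solving for t gives
t_c = ln[(k_a/k_1)(1 − D₀(k_a−k_1)/(k_1 L₀))] / (k_a−k_1).
Here k_a−k_1 = 1.077 d⁻¹ and 1 − D₀(k_a−k_1)/(k_1 L₀) = 1 − 3.61×1.077/(0.263×34.6) = 0.5727, so
t_c = ln(5.095 × 0.5727) / 1.077 = 1.071 / 1.077 = 0.9944 d.
D_c = (k_1/k_a) L₀ e^(−k_1 t_c) = (0.263/1.34) × 34.6 × e^(−0.263×0.9944) = 0.1963 × 34.6 × 0.7699 = 5.228 mg/L.
x_c = v t_c = 0.359 m/s × 0.9944 d × 86400 s/d = 30840 m ≈ 30.8 km.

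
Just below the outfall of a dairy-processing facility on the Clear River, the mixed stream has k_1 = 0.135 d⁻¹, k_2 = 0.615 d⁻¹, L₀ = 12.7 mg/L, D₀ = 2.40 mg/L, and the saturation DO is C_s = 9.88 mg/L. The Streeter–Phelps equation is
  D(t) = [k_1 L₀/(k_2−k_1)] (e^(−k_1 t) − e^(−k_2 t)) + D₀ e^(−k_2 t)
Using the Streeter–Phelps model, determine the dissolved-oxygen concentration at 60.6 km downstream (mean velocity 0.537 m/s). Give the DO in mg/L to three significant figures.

DO ≈ 7.41 mg/L

Travel time t = x/v = 60.6 km / (0.537 m/s) = 60600 m / 0.537 m/s = 112800 s = 1.306 d.
k_1 L₀/(k_2−k_1) = 0.135×12.7/(0.615−0.135) = 1.714/0.4800 = 3.572 mg/L.
e^(−k_1 t) = e^(−0.135×1.306) = 0.8383; e^(−k_2 t) = e^(−0.615×1.306) = 0.4479.
D = 3.572 × (0.8383 − 0.4479) + 2.40 × 0.4479 = 1.395 + 1.075 = 2.470 mg/L.
DO = C_s − D = 9.88 − 2.470 = 7.410 mg/L.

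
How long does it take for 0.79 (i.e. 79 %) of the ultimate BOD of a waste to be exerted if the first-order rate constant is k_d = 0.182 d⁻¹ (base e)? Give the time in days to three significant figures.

y/L₀ = 1 − e^(−k_d t) = 0.79 ⇒ e^(−k_d t) = 0.210
t = −ln(0.210) / 0.182 = 1.561 / 0.182 = 8.575 d.

t ≈ 8.57 d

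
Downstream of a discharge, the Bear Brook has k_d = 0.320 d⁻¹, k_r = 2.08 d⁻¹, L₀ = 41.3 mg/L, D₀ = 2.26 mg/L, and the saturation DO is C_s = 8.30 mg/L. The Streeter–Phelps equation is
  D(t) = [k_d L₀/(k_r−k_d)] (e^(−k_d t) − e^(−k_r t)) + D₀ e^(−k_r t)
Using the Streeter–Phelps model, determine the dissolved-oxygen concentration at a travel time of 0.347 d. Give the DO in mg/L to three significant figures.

k_d L₀/(k_r−k_d) = 0.320×41.3/(2.08−0.320) = 13.22/1.760 = 7.509 mg/L.
e^(−k_d t) = e^(−0.320×0.3470) = 0.8949; e^(−k_r t) = e^(−2.08×0.3470) = 0.4859.
D = 7.509 × (0.8949 − 0.4859) + 2.26 × 0.4859 = 3.071 + 1.098 = 4.169 mg/L.
DO = C_s − D = 8.30 − 4.169 = 4.131 mg/L.

DO ≈ 4.13 mg/L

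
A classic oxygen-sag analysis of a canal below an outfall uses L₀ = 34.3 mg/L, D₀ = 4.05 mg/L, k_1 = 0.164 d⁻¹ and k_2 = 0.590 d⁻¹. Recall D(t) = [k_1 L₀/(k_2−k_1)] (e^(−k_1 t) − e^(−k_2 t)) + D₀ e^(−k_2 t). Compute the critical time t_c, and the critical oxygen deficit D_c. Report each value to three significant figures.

With k_2/k_1 = 3.598 and 1 − D₀(k_2−k_1)/(k_1 L₀) = 0.6933,
t_c = ln(3.598 × 0.6933) / (0.590 − 0.164) = ln(2.494) / 0.4260 = 0.9140/0.4260 = 2.145 d.
L(t_c) = L₀ e^(−k_1 t_c) = 34.3 × 0.7034 = 24.13 mg/L, and at the critical point k_2 D_c = k_1 L, so D_c = (0.164/0.590) × 24.13 = 6.706 mg/L.

t_c ≈ 2.15 d; D_c ≈ 6.71 mg/L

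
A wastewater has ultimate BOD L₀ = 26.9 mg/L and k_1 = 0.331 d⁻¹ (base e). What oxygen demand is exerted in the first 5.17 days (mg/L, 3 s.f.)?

y ≈ 22.0 mg/L

y_t = L₀(1 − e^(−k_1 t)) = 26.9 × (1 − e^(−0.331×5.17))
= 26.9 × (1 − 0.1806) = 26.9 × 0.8194 = 22.04 mg/L.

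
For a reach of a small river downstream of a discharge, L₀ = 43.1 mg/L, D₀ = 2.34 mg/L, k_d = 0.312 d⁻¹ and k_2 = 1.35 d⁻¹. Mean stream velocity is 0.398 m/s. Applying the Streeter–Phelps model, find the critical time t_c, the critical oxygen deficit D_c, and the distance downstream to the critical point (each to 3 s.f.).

t_c ≈ 1.22 d; D_c ≈ 6.81 mg/L; x_c ≈ 41.9 km

With k_2/k_d = 4.327 and 1 − D₀(k_2−k_d)/(k_d L₀) = 0.8194,
t_c = ln(4.327 × 0.8194) / (1.35 − 0.312) = ln(3.545) / 1.038 = 1.266/1.038 = 1.219 d.
L(t_c) = L₀ e^(−k_d t_c) = 43.1 × 0.6836 = 29.46 mg/L, and at the critical point k_2 D_c = k_d L, so D_c = (0.312/1.35) × 29.46 = 6.809 mg/L.
x_c = v t_c = 0.398 m/s × 1.219 d × 86400 s/d = 41930 m ≈ 41.9 km.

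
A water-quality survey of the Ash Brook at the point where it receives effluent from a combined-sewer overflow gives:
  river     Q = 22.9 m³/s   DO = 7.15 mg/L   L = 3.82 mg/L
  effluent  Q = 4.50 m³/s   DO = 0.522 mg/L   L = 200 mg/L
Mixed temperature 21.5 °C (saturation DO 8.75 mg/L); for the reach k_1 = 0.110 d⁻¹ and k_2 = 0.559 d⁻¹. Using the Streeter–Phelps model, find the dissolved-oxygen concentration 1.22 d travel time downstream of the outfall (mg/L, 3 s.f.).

Mixed DO = (22.9×7.15 + 4.50×0.522)/(22.9+4.50) = 166.1/27.40 = 6.061 mg/L.
Mixed L₀ = (22.9×3.82 + 4.50×200)/(27.40) = 987.5/27.40 = 36.04 mg/L.
Initial deficit D₀ = C_s − DO₀ = 8.75 − 6.061 = 2.689 mg/L.
D(1.22) = [0.110×36.04/(0.559−0.110)](e^(−0.110×1.22) − e^(−0.559×1.22)) + 2.689 e^(−0.559×1.22)
= 8.829 × (0.8744 − 0.5056) + 2.689 × 0.5056 = 4.616 mg/L.
DO = 8.75 − 4.616 = 4.134 mg/L.

DO ≈ 4.13 mg/L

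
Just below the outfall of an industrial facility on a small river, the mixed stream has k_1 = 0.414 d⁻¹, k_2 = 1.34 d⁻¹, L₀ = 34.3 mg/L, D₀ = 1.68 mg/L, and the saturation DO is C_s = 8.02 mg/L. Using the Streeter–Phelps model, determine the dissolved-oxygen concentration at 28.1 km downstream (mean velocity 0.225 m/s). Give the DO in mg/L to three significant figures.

DO ≈ 1.56 mg/L

Travel time t = x/v = 28.1 km / (0.225 m/s) = 28100 m / 0.225 m/s = 124900 s = 1.445 d.
k_1 L₀/(k_2−k_1) = 0.414×34.3/(1.34−0.414) = 14.20/0.9260 = 15.33 mg/L.
e^(−k_1 t) = e^(−0.414×1.445) = 0.5497; e^(−k_2 t) = e^(−1.34×1.445) = 0.1441.
D = 15.33 × (0.5497 − 0.1441) + 1.68 × 0.1441 = 6.219 + 0.2422 = 6.461 mg/L.
DO = C_s − D = 8.02 − 6.461 = 1.559 mg/L.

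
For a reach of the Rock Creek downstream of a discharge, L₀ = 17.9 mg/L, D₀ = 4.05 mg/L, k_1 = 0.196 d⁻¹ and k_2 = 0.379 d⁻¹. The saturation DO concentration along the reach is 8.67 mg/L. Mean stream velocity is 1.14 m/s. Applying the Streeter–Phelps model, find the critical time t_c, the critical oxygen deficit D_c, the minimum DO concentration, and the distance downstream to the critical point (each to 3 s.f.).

With k_2/k_1 = 1.934 and 1 − D₀(k_2−k_1)/(k_1 L₀) = 0.7887,
t_c = ln(1.934 × 0.7887) / (0.379 − 0.196) = ln(1.525) / 0.1830 = 0.4221/0.1830 = 2.307 d.
L(t_c) = L₀ e^(−k_1 t_c) = 17.9 × 0.6363 = 11.39 mg/L, and at the critical point k_2 D_c = k_1 L, so D_c = (0.196/0.379) × 11.39 = 5.890 mg/L.
Minimum DO = C_s − D_c = 8.67 − 5.890 = 2.780 mg/L.
x_c = v t_c = 1.14 m/s × 2.307 d × 86400 s/d = 227200 m ≈ 227 km.

t_c ≈ 2.31 d; D_c ≈ 5.89 mg/L; min DO ≈ 2.78 mg/L; x_c ≈ 227 km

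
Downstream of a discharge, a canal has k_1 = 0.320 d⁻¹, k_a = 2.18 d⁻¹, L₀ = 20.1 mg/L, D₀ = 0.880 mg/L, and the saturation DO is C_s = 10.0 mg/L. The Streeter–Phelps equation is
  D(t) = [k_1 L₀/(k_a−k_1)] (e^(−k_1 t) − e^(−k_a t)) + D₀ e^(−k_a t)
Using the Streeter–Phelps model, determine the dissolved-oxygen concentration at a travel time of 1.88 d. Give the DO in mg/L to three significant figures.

k_1 L₀/(k_a−k_1) = 0.320×20.1/(2.18−0.320) = 6.432/1.860 = 3.458 mg/L.
e^(−k_1 t) = e^(−0.320×1.880) = 0.5479; e^(−k_a t) = e^(−2.18×1.880) = 0.01660.
D = 3.458 × (0.5479 − 0.01660) + 0.880 × 0.01660 = 1.837 + 0.01461 = 1.852 mg/L.
DO = C_s − D = 10.0 − 1.852 = 8.148 mg/L.

DO ≈ 8.15 mg/L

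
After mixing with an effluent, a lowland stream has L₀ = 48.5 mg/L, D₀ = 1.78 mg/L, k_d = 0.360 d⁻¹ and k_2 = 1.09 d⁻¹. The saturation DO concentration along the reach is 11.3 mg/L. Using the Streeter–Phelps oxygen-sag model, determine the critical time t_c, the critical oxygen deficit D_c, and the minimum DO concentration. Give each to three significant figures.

t_c ≈ 1.41 d; D_c ≈ 9.64 mg/L; min DO ≈ 1.66 mg/L

t_c = [1/(k_2−k_d)] ln[(k_2/k_d)(1 − D₀(k_2−k_d)/(k_d L₀))]
= [1/(1.09−0.360)] ln[(1.09/0.360)(1 − 1.78×0.7300/(0.360×48.5))]
= (1/0.7300) ln[3.028 × 0.9256] = 1.370 × ln(2.802) = 1.370 × 1.030 = 1.412 d.
D_c = (k_d/k_2) L₀ e^(−k_d t_c) = (0.360/1.09) × 48.5 × e^(−0.360×1.412) = 0.3303 × 48.5 × 0.6016 = 9.636 mg/L.
Minimum DO = C_s − D_c = 11.3 − 9.636 = 1.664 mg/L.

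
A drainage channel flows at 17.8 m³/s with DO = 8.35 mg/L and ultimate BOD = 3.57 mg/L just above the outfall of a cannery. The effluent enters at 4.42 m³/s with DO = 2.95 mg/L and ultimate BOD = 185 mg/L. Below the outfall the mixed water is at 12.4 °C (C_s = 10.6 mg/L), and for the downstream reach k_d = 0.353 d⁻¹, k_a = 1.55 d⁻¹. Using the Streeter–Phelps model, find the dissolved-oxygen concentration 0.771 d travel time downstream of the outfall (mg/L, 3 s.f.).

DO ≈ 4.22 mg/L

Mixed DO = (17.8×8.35 + 4.42×2.95)/(17.8+4.42) = 161.7/22.22 = 7.276 mg/L.
Mixed L₀ = (17.8×3.57 + 4.42×185)/(22.22) = 881.2/22.22 = 39.66 mg/L.
Initial deficit D₀ = C_s − DO₀ = 10.6 − 7.276 = 3.324 mg/L.
D(0.771) = [0.353×39.66/(1.55−0.353)](e^(−0.353×0.771) − e^(−1.55×0.771)) + 3.324 e^(−1.55×0.771)
= 11.70 × (0.7617 − 0.3027) + 3.324 × 0.3027 = 6.375 mg/L.
DO = 10.6 − 6.375 = 4.225 mg/L.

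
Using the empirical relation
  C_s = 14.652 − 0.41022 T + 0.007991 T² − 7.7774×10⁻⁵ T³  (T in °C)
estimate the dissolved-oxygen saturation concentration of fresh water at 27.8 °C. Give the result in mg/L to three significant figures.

C_s = 14.652 − 0.41022×27.8 + 0.007991×27.8² − 7.7774×10⁻⁵×27.8³ = 7.753 mg/L.

C_s ≈ 7.75 mg/L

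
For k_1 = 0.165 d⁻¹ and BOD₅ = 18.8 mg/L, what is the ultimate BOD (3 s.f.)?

BOD₅ = L₀(1 − e^(−5k_1)) ⇒ L₀ = BOD₅ / (1 − e^(−5×0.165))
= 18.8 / (1 − 0.4382) = 18.8 / 0.5618 = 33.47 mg/L.

L₀ ≈ 33.5 mg/L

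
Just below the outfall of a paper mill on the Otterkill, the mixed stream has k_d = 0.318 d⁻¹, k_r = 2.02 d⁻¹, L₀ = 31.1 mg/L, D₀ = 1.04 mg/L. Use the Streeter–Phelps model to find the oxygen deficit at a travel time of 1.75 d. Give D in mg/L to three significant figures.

k_d L₀/(k_r−k_d) = 0.318×31.1/(2.02−0.318) = 9.890/1.702 = 5.811 mg/L.
e^(−k_d t) = e^(−0.318×1.750) = 0.5732; e^(−k_r t) = e^(−2.02×1.750) = 0.02916.
D = 5.811 × (0.5732 − 0.02916) + 1.04 × 0.02916 = 3.161 + 0.03033 = 3.192 mg/L.

D ≈ 3.19 mg/L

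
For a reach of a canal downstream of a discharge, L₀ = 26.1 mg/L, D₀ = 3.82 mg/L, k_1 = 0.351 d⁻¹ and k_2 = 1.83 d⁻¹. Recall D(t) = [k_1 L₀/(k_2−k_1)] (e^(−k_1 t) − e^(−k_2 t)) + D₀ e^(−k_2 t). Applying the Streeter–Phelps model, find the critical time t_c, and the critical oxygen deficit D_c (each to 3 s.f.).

At the critical point dD/dt = 0, so k_1 L₀ e^(−k_1 t) = k_2 D. Substituting D(t) from the Streeter–Phelps equation and solving for t gives
t_c = ln[(k_2/k_1)(1 − D₀(k_2−k_1)/(k_1 L₀))] / (k_2−k_1).
Here k_2−k_1 = 1.479 d⁻¹ and 1 − D₀(k_2−k_1)/(k_1 L₀) = 1 − 3.82×1.479/(0.351×26.1) = 0.3833, so
t_c = ln(5.214 × 0.3833) / 1.479 = 0.6923 / 1.479 = 0.4681 d.
L(t_c) = L₀ e^(−k_1 t_c) = 26.1 × 0.8485 = 22.15 mg/L, and at the critical point k_2 D_c = k_1 L, so D_c = (0.351/1.83) × 22.15 = 4.248 mg/L.

t_c ≈ 0.468 d; D_c ≈ 4.25 mg/L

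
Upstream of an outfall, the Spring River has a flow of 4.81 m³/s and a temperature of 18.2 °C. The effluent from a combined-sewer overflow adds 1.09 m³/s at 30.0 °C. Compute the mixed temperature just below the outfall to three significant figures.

Flow-weighted mixing: C = (Q_r C_r + Q_w C_w)/(Q_r + Q_w)
= (4.81×18.2 + 1.09×30.0)/(4.81 + 1.09) = 120.2/5.900 = 20.38 °C.

20.4 °C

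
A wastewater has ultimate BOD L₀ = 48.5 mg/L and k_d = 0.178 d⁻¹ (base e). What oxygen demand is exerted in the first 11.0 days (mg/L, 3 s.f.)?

y_t = L₀(1 − e^(−k_d t)) = 48.5 × (1 − e^(−0.178×11.0))
= 48.5 × (1 − 0.1411) = 48.5 × 0.8589 = 41.65 mg/L.

y ≈ 41.7 mg/L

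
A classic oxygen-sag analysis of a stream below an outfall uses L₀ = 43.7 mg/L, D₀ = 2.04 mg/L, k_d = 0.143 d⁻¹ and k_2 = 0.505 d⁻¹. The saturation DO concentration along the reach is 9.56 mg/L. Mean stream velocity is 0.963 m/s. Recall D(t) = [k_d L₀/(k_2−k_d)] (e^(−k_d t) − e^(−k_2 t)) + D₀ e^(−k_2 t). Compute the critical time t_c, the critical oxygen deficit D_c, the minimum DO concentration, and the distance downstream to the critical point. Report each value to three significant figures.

t_c ≈ 3.14 d; D_c ≈ 7.90 mg/L; min DO ≈ 1.66 mg/L; x_c ≈ 261 km

t_c = [1/(k_2−k_d)] ln[(k_2/k_d)(1 − D₀(k_2−k_d)/(k_d L₀))]
= [1/(0.505−0.143)] ln[(0.505/0.143)(1 − 2.04×0.3620/(0.143×43.7))]
= (1/0.3620) ln[3.531 × 0.8818] = 2.762 × ln(3.114) = 2.762 × 1.136 = 3.138 d.
D_c = (k_d/k_2) L₀ e^(−k_d t_c) = (0.143/0.505) × 43.7 × e^(−0.143×3.138) = 0.2832 × 43.7 × 0.6384 = 7.900 mg/L.
Minimum DO = C_s − D_c = 9.56 − 7.900 = 1.660 mg/L.
x_c = v t_c = 0.963 m/s × 3.138 d × 86400 s/d = 261100 m ≈ 261 km.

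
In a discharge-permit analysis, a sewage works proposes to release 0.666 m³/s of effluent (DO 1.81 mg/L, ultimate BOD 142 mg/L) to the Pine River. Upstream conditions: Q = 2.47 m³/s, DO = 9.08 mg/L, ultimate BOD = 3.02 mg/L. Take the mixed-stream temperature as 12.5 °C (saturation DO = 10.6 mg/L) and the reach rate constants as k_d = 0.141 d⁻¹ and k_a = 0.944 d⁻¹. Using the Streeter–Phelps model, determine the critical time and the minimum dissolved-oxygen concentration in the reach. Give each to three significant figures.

Mixed DO = (2.47×9.08 + 0.666×1.81)/(2.47+0.666) = 23.63/3.136 = 7.536 mg/L.
Mixed L₀ = (2.47×3.02 + 0.666×142)/(3.136) = 102.0/3.136 = 32.54 mg/L.
Initial deficit D₀ = C_s − DO₀ = 10.6 − 7.536 = 3.064 mg/L.
t_c = (1/0.8030) ln[(0.944/0.141)(1 − 3.064×0.8030/(0.141×32.54))] = 1.245 × ln(3.104) = 1.411 d.
D_c = (0.141/0.944) × 32.54 × e^(−0.141×1.411) = 0.1494 × 32.54 × 0.8196 = 3.983 mg/L.
Minimum DO = 10.6 − 3.983 = 6.617 mg/L.

t_c ≈ 1.41 d; minimum DO ≈ 6.62 mg/L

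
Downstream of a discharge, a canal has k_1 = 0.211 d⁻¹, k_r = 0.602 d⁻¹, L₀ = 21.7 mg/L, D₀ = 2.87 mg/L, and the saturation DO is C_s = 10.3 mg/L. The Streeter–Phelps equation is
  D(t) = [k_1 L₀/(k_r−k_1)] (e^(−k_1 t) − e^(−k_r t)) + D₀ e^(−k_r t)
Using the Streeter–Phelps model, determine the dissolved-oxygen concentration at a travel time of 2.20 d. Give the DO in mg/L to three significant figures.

DO ≈ 5.29 mg/L

k_1 L₀/(k_r−k_1) = 0.211×21.7/(0.602−0.211) = 4.579/0.3910 = 11.71 mg/L.
e^(−k_1 t) = e^(−0.211×2.200) = 0.6286; e^(−k_r t) = e^(−0.602×2.200) = 0.2660.
D = 11.71 × (0.6286 − 0.2660) + 2.87 × 0.2660 = 4.247 + 0.7633 = 5.010 mg/L.
DO = C_s − D = 10.3 − 5.010 = 5.290 mg/L.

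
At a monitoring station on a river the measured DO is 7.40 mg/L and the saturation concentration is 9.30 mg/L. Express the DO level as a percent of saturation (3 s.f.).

% saturation = C/C_s × 100 = 7.40/9.30 × 100 = 79.6 %.

79.6 % saturation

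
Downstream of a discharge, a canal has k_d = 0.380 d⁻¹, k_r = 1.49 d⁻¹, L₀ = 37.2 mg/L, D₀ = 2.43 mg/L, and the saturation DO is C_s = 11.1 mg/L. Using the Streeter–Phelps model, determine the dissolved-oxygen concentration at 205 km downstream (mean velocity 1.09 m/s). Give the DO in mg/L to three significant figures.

DO ≈ 5.93 mg/L

Travel time t = x/v = 205 km / (1.09 m/s) = 205000 m / 1.09 m/s = 188100 s = 2.177 d.
k_d L₀/(k_r−k_d) = 0.380×37.2/(1.49−0.380) = 14.14/1.110 = 12.74 mg/L.
e^(−k_d t) = e^(−0.380×2.177) = 0.4373; e^(−k_r t) = e^(−1.49×2.177) = 0.03903.
D = 12.74 × (0.4373 − 0.03903) + 2.43 × 0.03903 = 5.072 + 0.09485 = 5.167 mg/L.
DO = C_s − D = 11.1 − 5.167 = 5.933 mg/L.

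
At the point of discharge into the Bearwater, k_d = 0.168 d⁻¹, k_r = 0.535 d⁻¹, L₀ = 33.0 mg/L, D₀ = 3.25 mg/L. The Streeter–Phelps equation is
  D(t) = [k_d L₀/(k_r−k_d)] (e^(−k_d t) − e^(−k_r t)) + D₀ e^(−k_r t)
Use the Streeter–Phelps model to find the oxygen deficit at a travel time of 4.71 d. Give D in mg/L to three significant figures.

D ≈ 5.89 mg/L

k_d L₀/(k_r−k_d) = 0.168×33.0/(0.535−0.168) = 5.544/0.3670 = 15.11 mg/L.
e^(−k_d t) = e^(−0.168×4.710) = 0.4533; e^(−k_r t) = e^(−0.535×4.710) = 0.08047.
D = 15.11 × (0.4533 − 0.08047) + 3.25 × 0.08047 = 5.632 + 0.2615 = 5.893 mg/L.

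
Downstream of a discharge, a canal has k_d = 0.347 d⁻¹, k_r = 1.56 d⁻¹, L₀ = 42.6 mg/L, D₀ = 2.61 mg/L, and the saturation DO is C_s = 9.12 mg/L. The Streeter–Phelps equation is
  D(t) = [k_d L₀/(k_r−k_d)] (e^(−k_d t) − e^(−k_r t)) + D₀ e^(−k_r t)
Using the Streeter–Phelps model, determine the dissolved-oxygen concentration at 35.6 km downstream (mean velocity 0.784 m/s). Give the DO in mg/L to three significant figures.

Travel time t = x/v = 35.6 km / (0.784 m/s) = 35600 m / 0.784 m/s = 45410 s = 0.5256 d.
k_d L₀/(k_r−k_d) = 0.347×42.6/(1.56−0.347) = 14.78/1.213 = 12.19 mg/L.
e^(−k_d t) = e^(−0.347×0.5256) = 0.8333; e^(−k_r t) = e^(−1.56×0.5256) = 0.4405.
D = 12.19 × (0.8333 − 0.4405) + 2.61 × 0.4405 = 4.787 + 1.150 = 5.937 mg/L.
DO = C_s − D = 9.12 − 5.937 = 3.183 mg/L.

DO ≈ 3.18 mg/L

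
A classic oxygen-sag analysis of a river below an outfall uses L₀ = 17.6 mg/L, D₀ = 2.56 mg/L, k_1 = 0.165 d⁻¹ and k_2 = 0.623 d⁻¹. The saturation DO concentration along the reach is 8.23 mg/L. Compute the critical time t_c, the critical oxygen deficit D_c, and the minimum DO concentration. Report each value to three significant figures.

t_c ≈ 1.77 d; D_c ≈ 3.48 mg/L; min DO ≈ 4.75 mg/L

At the critical point dD/dt = 0, so k_1 L₀ e^(−k_1 t) = k_2 D. Substituting D(t) from the Streeter–Phelps equation and solving for t gives
t_c = ln[(k_2/k_1)(1 − D₀(k_2−k_1)/(k_1 L₀))] / (k_2−k_1).
Here k_2−k_1 = 0.4580 d⁻¹ and 1 − D₀(k_2−k_1)/(k_1 L₀) = 1 − 2.56×0.4580/(0.165×17.6) = 0.5963, so
t_c = ln(3.776 × 0.5963) / 0.4580 = 0.8115 / 0.4580 = 1.772 d.
D_c = (k_1/k_2) L₀ e^(−k_1 t_c) = (0.165/0.623) × 17.6 × e^(−0.165×1.772) = 0.2648 × 17.6 × 0.7465 = 3.480 mg/L.
Minimum DO = C_s − D_c = 8.23 − 3.480 = 4.750 mg/L.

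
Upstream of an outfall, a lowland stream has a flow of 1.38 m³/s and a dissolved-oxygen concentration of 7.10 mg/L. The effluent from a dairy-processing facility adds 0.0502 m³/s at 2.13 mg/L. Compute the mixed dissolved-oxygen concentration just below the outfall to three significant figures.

Flow-weighted mixing: C = (Q_r C_r + Q_w C_w)/(Q_r + Q_w)
= (1.38×7.10 + 0.0502×2.13)/(1.38 + 0.0502) = 9.905/1.430 = 6.926 mg/L.

6.93 mg/L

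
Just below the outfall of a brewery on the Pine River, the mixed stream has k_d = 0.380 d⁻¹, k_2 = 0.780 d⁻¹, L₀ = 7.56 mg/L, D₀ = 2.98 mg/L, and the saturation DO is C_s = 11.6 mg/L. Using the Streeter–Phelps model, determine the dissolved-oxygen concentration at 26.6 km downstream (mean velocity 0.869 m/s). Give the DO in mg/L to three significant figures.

DO ≈ 8.51 mg/L

Travel time t = x/v = 26.6 km / (0.869 m/s) = 26600 m / 0.869 m/s = 30610 s = 0.3543 d.
k_d L₀/(k_2−k_d) = 0.380×7.56/(0.780−0.380) = 2.873/0.4000 = 7.182 mg/L.
e^(−k_d t) = e^(−0.380×0.3543) = 0.8740; e^(−k_2 t) = e^(−0.780×0.3543) = 0.7586.
D = 7.182 × (0.8740 − 0.7586) + 2.98 × 0.7586 = 0.8294 + 2.260 = 3.090 mg/L.
DO = C_s − D = 11.6 − 3.090 = 8.510 mg/L.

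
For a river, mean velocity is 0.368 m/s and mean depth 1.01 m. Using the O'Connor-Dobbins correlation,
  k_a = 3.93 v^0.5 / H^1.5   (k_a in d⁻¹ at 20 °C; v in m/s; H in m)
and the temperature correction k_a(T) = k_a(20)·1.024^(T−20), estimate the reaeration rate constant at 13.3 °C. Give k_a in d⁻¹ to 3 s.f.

k_a(20) = 3.93 × 0.368^0.5 / 1.01^1.5 = 3.93 × 0.6066 / 1.015 = 2.349 d⁻¹.
k_a(13.3) = 2.349 × 1.024^(13.3−20) = 2.349 × 0.8531 = 2.004 d⁻¹.

k_a ≈ 2.00 d⁻¹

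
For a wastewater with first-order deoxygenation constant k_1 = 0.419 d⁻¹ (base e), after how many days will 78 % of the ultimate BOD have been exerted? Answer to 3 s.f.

y/L₀ = 1 − e^(−k_1 t) = 0.78 ⇒ e^(−k_1 t) = 0.220
t = −ln(0.220) / 0.419 = 1.514 / 0.419 = 3.614 d.

t ≈ 3.61 d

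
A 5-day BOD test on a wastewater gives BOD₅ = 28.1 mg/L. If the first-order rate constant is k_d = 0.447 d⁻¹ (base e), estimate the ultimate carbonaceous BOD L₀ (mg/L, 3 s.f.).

BOD₅ = L₀(1 − e^(−5k_d)) ⇒ L₀ = BOD₅ / (1 − e^(−5×0.447))
= 28.1 / (1 − 0.1070) = 28.1 / 0.8930 = 31.47 mg/L.

L₀ ≈ 31.5 mg/L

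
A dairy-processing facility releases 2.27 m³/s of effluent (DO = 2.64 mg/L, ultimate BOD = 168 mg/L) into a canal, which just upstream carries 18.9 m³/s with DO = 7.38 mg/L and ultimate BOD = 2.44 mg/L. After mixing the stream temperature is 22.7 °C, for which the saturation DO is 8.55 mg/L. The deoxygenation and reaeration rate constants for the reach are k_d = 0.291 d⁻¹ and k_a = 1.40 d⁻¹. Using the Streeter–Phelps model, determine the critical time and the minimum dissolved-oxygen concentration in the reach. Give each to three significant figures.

t_c ≈ 1.07 d; minimum DO ≈ 5.48 mg/L

Mixed DO = (18.9×7.38 + 2.27×2.64)/(18.9+2.27) = 145.5/21.17 = 6.872 mg/L.
Mixed L₀ = (18.9×2.44 + 2.27×168)/(21.17) = 427.5/21.17 = 20.19 mg/L.
Initial deficit D₀ = C_s − DO₀ = 8.55 − 6.872 = 1.678 mg/L.
t_c = (1/1.109) ln[(1.40/0.291)(1 − 1.678×1.109/(0.291×20.19))] = 0.9017 × ln(3.287) = 1.073 d.
D_c = (0.291/1.40) × 20.19 × e^(−0.291×1.073) = 0.2079 × 20.19 × 0.7318 = 3.071 mg/L.
Minimum DO = 8.55 − 3.071 = 5.479 mg/L.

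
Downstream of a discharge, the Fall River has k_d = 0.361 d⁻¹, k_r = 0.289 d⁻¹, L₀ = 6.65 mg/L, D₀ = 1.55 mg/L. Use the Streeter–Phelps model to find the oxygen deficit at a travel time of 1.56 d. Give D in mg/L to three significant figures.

k_d L₀/(k_r−k_d) = 0.361×6.65/(0.289−0.361) = 2.401/-0.07200 = -33.34 mg/L.
e^(−k_d t) = e^(−0.361×1.560) = 0.5694; e^(−k_r t) = e^(−0.289×1.560) = 0.6371.
D = -33.34 × (0.5694 − 0.6371) + 1.55 × 0.6371 = 2.257 + 0.9875 = 3.244 mg/L.

D ≈ 3.24 mg/L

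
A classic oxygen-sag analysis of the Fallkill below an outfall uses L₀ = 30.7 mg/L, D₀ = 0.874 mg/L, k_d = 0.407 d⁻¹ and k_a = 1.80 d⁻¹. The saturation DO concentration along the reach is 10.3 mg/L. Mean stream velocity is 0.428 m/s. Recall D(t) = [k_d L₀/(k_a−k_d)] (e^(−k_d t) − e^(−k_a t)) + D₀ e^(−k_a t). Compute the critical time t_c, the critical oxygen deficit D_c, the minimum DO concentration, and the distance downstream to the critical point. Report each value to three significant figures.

t_c ≈ 0.994 d; D_c ≈ 4.63 mg/L; min DO ≈ 5.67 mg/L; x_c ≈ 36.7 km

At the critical point dD/dt = 0, so k_d L₀ e^(−k_d t) = k_a D. Substituting D(t) from the Streeter–Phelps equation and solving for t gives
t_c = ln[(k_a/k_d)(1 − D₀(k_a−k_d)/(k_d L₀))] / (k_a−k_d).
Here k_a−k_d = 1.393 d⁻¹ and 1 − D₀(k_a−k_d)/(k_d L₀) = 1 − 0.874×1.393/(0.407×30.7) = 0.9026, so
t_c = ln(4.423 × 0.9026) / 1.393 = 1.384 / 1.393 = 0.9937 d.
D_c = (k_d/k_a) L₀ e^(−k_d t_c) = (0.407/1.80) × 30.7 × e^(−0.407×0.9937) = 0.2261 × 30.7 × 0.6674 = 4.633 mg/L.
Minimum DO = C_s − D_c = 10.3 − 4.633 = 5.667 mg/L.
x_c = v t_c = 0.428 m/s × 0.9937 d × 86400 s/d = 36750 m ≈ 36.7 km.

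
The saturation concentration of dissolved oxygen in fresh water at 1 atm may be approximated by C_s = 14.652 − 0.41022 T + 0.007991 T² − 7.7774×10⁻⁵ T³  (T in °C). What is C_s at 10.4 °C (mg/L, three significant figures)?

C_s ≈ 11.2 mg/L

C_s = 14.652 − 0.41022×10.4 + 0.007991×10.4² − 7.7774×10⁻⁵×10.4³ = 11.16 mg/L.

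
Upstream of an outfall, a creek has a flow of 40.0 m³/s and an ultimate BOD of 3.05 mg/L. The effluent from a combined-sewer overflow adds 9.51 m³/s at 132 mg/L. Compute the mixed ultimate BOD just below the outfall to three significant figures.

Flow-weighted mixing: C = (Q_r C_r + Q_w C_w)/(Q_r + Q_w)
= (40.0×3.05 + 9.51×132)/(40.0 + 9.51) = 1377/49.51 = 27.82 mg/L.

27.8 mg/L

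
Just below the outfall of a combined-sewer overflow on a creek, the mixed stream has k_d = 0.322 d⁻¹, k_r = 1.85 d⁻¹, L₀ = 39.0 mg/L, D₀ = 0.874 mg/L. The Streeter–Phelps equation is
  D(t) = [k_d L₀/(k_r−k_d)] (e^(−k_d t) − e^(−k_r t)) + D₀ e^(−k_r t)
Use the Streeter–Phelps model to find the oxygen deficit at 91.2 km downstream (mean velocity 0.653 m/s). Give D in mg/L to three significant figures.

D ≈ 4.51 mg/L

Travel time t = x/v = 91.2 km / (0.653 m/s) = 91200 m / 0.653 m/s = 139700 s = 1.616 d.
k_d L₀/(k_r−k_d) = 0.322×39.0/(1.85−0.322) = 12.56/1.528 = 8.219 mg/L.
e^(−k_d t) = e^(−0.322×1.616) = 0.5942; e^(−k_r t) = e^(−1.85×1.616) = 0.05026.
D = 8.219 × (0.5942 − 0.05026) + 0.874 × 0.05026 = 4.471 + 0.04393 = 4.514 mg/L.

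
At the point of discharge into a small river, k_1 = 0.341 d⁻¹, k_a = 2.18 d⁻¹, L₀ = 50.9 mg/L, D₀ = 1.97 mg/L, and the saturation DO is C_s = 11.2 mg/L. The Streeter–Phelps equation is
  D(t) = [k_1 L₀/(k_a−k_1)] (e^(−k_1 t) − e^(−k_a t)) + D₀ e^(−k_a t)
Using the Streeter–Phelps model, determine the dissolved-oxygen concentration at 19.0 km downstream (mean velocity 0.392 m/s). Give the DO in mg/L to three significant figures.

Travel time t = x/v = 19.0 km / (0.392 m/s) = 19000 m / 0.392 m/s = 48470 s = 0.5610 d.
k_1 L₀/(k_a−k_1) = 0.341×50.9/(2.18−0.341) = 17.36/1.839 = 9.438 mg/L.
e^(−k_1 t) = e^(−0.341×0.5610) = 0.8259; e^(−k_a t) = e^(−2.18×0.5610) = 0.2944.
D = 9.438 × (0.8259 − 0.2944) + 1.97 × 0.2944 = 5.017 + 0.5799 = 5.597 mg/L.
DO = C_s − D = 11.2 − 5.597 = 5.603 mg/L.

DO ≈ 5.60 mg/L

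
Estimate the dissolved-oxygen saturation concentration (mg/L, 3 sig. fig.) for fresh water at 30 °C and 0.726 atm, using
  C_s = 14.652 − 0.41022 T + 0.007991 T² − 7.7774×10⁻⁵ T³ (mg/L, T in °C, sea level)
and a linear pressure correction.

C_s ≈ 5.40 mg/L

At sea level: C_s = 14.652 − 0.41022×30 + 0.007991×30² − 7.7774×10⁻⁵×30³ = 7.437 mg/L.
Pressure correction: C_s' = 7.437 × 0.726 = 5.400 mg/L.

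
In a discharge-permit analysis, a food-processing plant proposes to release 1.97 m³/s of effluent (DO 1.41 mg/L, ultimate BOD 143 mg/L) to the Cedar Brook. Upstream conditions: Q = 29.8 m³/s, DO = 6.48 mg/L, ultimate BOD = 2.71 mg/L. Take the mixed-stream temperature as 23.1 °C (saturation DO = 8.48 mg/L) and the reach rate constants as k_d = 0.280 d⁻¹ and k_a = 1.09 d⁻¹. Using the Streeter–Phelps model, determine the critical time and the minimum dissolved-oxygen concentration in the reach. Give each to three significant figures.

Mixed DO = (29.8×6.48 + 1.97×1.41)/(29.8+1.97) = 195.9/31.77 = 6.166 mg/L.
Mixed L₀ = (29.8×2.71 + 1.97×143)/(31.77) = 362.5/31.77 = 11.41 mg/L.
Initial deficit D₀ = C_s − DO₀ = 8.48 − 6.166 = 2.314 mg/L.
t_c = (1/0.8100) ln[(1.09/0.280)(1 − 2.314×0.8100/(0.280×11.41))] = 1.235 × ln(1.608) = 0.5867 d.
D_c = (0.280/1.09) × 11.41 × e^(−0.280×0.5867) = 0.2569 × 11.41 × 0.8485 = 2.487 mg/L.
Minimum DO = 8.48 − 2.487 = 5.993 mg/L.

t_c ≈ 0.587 d; minimum DO ≈ 5.99 mg/L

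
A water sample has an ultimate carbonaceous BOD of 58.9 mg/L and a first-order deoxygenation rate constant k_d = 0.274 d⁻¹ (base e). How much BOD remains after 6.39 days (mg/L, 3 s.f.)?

L ≈ 10.2 mg/L

L_t = L₀ e^(−k_d t) = 58.9 × e^(−0.274×6.39) = 58.9 × 0.1736 = 10.23 mg/L.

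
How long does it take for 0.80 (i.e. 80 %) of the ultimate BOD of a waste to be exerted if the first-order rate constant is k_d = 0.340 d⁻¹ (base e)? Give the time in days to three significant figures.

t ≈ 4.73 d

y/L₀ = 1 − e^(−k_d t) = 0.80 ⇒ e^(−k_d t) = 0.200
t = −ln(0.200) / 0.340 = 1.609 / 0.340 = 4.734 d.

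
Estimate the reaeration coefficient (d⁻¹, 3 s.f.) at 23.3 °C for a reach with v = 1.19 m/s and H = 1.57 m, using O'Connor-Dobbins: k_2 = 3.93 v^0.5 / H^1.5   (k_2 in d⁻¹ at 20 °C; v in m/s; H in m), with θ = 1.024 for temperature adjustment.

k_2 ≈ 2.36 d⁻¹

k_2(20) = 3.93 × 1.19^0.5 / 1.57^1.5 = 3.93 × 1.091 / 1.967 = 2.179 d⁻¹.
k_2(23.3) = 2.179 × 1.024^(23.3−20) = 2.179 × 1.081 = 2.357 d⁻¹.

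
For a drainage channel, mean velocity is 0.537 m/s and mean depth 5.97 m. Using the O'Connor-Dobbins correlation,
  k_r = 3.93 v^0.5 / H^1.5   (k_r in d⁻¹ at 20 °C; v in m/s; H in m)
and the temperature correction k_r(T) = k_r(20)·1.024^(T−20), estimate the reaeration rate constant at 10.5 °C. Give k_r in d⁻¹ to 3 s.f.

k_r(20) = 3.93 × 0.537^0.5 / 5.97^1.5 = 3.93 × 0.7328 / 14.59 = 0.1974 d⁻¹.
k_r(10.5) = 0.1974 × 1.024^(10.5−20) = 0.1974 × 0.7983 = 0.1576 d⁻¹.

k_r ≈ 0.158 d⁻¹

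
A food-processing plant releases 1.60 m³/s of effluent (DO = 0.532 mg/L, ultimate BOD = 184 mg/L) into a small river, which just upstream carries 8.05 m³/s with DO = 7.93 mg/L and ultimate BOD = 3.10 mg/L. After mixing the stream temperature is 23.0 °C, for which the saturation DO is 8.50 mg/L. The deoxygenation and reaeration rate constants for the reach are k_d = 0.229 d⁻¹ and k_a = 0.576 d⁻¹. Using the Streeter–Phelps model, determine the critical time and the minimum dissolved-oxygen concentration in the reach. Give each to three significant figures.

t_c ≈ 2.41 d; minimum DO ≈ 0.925 mg/L

Mixed DO = (8.05×7.93 + 1.60×0.532)/(8.05+1.60) = 64.69/9.650 = 6.703 mg/L.
Mixed L₀ = (8.05×3.10 + 1.60×184)/(9.650) = 319.4/9.650 = 33.09 mg/L.
Initial deficit D₀ = C_s − DO₀ = 8.50 − 6.703 = 1.797 mg/L.
t_c = (1/0.3470) ln[(0.576/0.229)(1 − 1.797×0.3470/(0.229×33.09))] = 2.882 × ln(2.308) = 2.411 d.
D_c = (0.229/0.576) × 33.09 × e^(−0.229×2.411) = 0.3976 × 33.09 × 0.5758 = 7.575 mg/L.
Minimum DO = 8.50 − 7.575 = 0.9247 mg/L.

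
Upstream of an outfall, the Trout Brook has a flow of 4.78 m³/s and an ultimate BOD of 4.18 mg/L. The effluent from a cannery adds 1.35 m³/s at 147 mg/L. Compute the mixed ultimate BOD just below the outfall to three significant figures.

35.6 mg/L

Flow-weighted mixing: C = (Q_r C_r + Q_w C_w)/(Q_r + Q_w)
= (4.78×4.18 + 1.35×147)/(4.78 + 1.35) = 218.4/6.130 = 35.63 mg/L.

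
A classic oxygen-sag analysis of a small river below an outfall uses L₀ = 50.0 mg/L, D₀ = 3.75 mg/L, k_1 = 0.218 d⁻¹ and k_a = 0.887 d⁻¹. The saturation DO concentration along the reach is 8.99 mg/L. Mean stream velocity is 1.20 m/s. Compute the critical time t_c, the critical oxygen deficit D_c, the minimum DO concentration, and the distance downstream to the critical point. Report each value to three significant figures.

t_c ≈ 1.71 d; D_c ≈ 8.47 mg/L; min DO ≈ 0.519 mg/L; x_c ≈ 177 km

t_c = [1/(k_a−k_1)] ln[(k_a/k_1)(1 − D₀(k_a−k_1)/(k_1 L₀))]
= [1/(0.887−0.218)] ln[(0.887/0.218)(1 − 3.75×0.6690/(0.218×50.0))]
= (1/0.6690) ln[4.069 × 0.7698] = 1.495 × ln(3.132) = 1.495 × 1.142 = 1.707 d.
L(t_c) = L₀ e^(−k_1 t_c) = 50.0 × 0.6893 = 34.47 mg/L, and at the critical point k_a D_c = k_1 L, so D_c = (0.218/0.887) × 34.47 = 8.471 mg/L.
Minimum DO = C_s − D_c = 8.99 − 8.471 = 0.5193 mg/L.
x_c = v t_c = 1.20 m/s × 1.707 d × 86400 s/d = 176900 m ≈ 177 km.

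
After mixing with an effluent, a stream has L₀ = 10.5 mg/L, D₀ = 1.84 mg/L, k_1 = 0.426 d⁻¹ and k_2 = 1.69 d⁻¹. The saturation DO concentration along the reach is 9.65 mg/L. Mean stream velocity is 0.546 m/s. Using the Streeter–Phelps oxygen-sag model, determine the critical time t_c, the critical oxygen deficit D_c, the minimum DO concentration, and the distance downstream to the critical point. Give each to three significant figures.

t_c ≈ 0.510 d; D_c ≈ 2.13 mg/L; min DO ≈ 7.52 mg/L; x_c ≈ 24.0 km

t_c = [1/(k_2−k_1)] ln[(k_2/k_1)(1 − D₀(k_2−k_1)/(k_1 L₀))]
= [1/(1.69−0.426)] ln[(1.69/0.426)(1 − 1.84×1.264/(0.426×10.5))]
= (1/1.264) ln[3.967 × 0.4800] = 0.7911 × ln(1.904) = 0.7911 × 0.6442 = 0.5096 d.
L(t_c) = L₀ e^(−k_1 t_c) = 10.5 × 0.8048 = 8.451 mg/L, and at the critical point k_2 D_c = k_1 L, so D_c = (0.426/1.69) × 8.451 = 2.130 mg/L.
Minimum DO = C_s − D_c = 9.65 − 2.130 = 7.520 mg/L.
x_c = v t_c = 0.546 m/s × 0.5096 d × 86400 s/d = 24040 m ≈ 24.0 km.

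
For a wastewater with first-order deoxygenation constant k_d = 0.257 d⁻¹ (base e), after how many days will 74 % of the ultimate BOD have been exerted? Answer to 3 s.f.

y/L₀ = 1 − e^(−k_d t) = 0.74 ⇒ e^(−k_d t) = 0.260
t = −ln(0.260) / 0.257 = 1.347 / 0.257 = 5.242 d.

t ≈ 5.24 d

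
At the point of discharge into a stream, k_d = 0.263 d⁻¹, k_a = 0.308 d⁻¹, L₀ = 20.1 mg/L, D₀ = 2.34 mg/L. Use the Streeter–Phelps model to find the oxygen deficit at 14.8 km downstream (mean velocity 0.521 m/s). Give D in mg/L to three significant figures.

D ≈ 3.70 mg/L

Travel time t = x/v = 14.8 km / (0.521 m/s) = 14800 m / 0.521 m/s = 28410 s = 0.3288 d.
k_d L₀/(k_a−k_d) = 0.263×20.1/(0.308−0.263) = 5.286/0.04500 = 117.5 mg/L.
e^(−k_d t) = e^(−0.263×0.3288) = 0.9172; e^(−k_a t) = e^(−0.308×0.3288) = 0.9037.
D = 117.5 × (0.9172 − 0.9037) + 2.34 × 0.9037 = 1.582 + 2.115 = 3.697 mg/L.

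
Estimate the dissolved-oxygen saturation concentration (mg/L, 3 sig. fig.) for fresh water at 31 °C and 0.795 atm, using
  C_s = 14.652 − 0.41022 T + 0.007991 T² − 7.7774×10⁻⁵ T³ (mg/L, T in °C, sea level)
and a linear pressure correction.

C_s ≈ 5.80 mg/L

At sea level: C_s = 14.652 − 0.41022×31 + 0.007991×31² − 7.7774×10⁻⁵×31³ = 7.298 mg/L.
Pressure correction: C_s' = 7.298 × 0.795 = 5.802 mg/L.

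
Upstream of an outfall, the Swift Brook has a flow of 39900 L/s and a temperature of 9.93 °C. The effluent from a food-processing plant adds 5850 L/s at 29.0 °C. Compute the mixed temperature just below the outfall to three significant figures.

Flow-weighted mixing: C = (Q_r C_r + Q_w C_w)/(Q_r + Q_w)
= (39900×9.93 + 5850×29.0)/(39900 + 5850) = 565900/45750 = 12.37 °C.

12.4 °C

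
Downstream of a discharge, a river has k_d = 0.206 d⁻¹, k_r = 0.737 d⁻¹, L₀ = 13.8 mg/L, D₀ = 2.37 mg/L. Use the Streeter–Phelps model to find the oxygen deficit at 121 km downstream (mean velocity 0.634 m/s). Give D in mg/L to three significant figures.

Travel time t = x/v = 121 km / (0.634 m/s) = 121000 m / 0.634 m/s = 190900 s = 2.209 d.
k_d L₀/(k_r−k_d) = 0.206×13.8/(0.737−0.206) = 2.843/0.5310 = 5.354 mg/L.
e^(−k_d t) = e^(−0.206×2.209) = 0.6344; e^(−k_r t) = e^(−0.737×2.209) = 0.1963.
D = 5.354 × (0.6344 − 0.1963) + 2.37 × 0.1963 = 2.345 + 0.4653 = 2.811 mg/L.

D ≈ 2.81 mg/L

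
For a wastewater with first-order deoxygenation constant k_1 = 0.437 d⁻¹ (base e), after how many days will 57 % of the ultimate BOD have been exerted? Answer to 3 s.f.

y/L₀ = 1 − e^(−k_1 t) = 0.57 ⇒ e^(−k_1 t) = 0.430
t = −ln(0.430) / 0.437 = 0.8440 / 0.437 = 1.931 d.

t ≈ 1.93 d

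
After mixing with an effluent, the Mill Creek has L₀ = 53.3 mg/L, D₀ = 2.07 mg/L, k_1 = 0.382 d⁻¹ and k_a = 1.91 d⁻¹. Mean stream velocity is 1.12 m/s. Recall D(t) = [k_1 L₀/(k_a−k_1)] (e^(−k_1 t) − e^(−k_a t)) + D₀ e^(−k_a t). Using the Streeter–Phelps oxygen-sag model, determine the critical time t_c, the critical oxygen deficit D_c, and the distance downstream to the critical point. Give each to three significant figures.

t_c = [1/(k_a−k_1)] ln[(k_a/k_1)(1 − D₀(k_a−k_1)/(k_1 L₀))]
= [1/(1.91−0.382)] ln[(1.91/0.382)(1 − 2.07×1.528/(0.382×53.3))]
= (1/1.528) ln[5.000 × 0.8447] = 0.6545 × ln(4.223) = 0.6545 × 1.441 = 0.9428 d.
D_c = (k_1/k_a) L₀ e^(−k_1 t_c) = (0.382/1.91) × 53.3 × e^(−0.382×0.9428) = 0.2000 × 53.3 × 0.6976 = 7.436 mg/L.
x_c = v t_c = 1.12 m/s × 0.9428 d × 86400 s/d = 91230 m ≈ 91.2 km.

t_c ≈ 0.943 d; D_c ≈ 7.44 mg/L; x_c ≈ 91.2 km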